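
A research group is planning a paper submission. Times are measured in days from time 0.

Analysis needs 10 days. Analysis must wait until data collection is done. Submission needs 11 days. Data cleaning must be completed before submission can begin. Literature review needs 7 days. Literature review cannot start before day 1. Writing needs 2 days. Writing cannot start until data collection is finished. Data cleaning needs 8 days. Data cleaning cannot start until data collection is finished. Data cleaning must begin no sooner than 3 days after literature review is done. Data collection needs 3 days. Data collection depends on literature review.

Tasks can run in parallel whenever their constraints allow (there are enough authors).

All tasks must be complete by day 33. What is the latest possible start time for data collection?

11

Submission must finish by day 33; it takes 11 days, so it must start by 33 − 11 = day 22.
Since submission (must start by day 22) depends on it, data cleaning must finish by day 22. Backing off its 8-day duration gives a latest start of day 14.
Analysis must finish by day 33; it takes 10 days, so it must start by 33 − 10 = day 23.
Writing has no dependents, so it just needs to finish by day 33. Starting by 33 − 2 = day 31 achieves that.
Data collection has several dependents: data cleaning (must start by day 14); analysis (must start by day 23); writing (must start by day 31). The earliest of those limits is day 14, so data collection must start by 14 − 3 = day 11.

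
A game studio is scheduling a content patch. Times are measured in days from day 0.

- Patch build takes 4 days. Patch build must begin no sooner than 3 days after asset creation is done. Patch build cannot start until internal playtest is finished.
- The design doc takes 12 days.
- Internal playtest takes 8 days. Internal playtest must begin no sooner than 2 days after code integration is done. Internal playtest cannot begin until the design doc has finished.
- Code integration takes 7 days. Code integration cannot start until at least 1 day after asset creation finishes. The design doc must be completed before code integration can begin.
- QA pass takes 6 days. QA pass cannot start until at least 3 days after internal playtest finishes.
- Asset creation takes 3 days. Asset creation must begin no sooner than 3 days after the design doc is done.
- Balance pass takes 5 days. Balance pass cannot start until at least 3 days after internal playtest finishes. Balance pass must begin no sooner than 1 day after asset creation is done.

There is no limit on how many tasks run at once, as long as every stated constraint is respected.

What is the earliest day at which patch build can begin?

36

Nothing blocks the design doc, so it runs from day 0 to day 12.
Asset creation cannot begin until the design doc (finishes day 12, plus 3-day gap → day 15). It runs from day 15 to 15 + 3 = day 18.
Code integration has to wait for asset creation (finishes day 18, plus 1-day gap → day 19); the design doc (finishes day 12). The latest of these is day 19, so code integration runs day 19 to 19 + 7 = day 26.
For internal playtest: code integration (finishes day 26, plus 2-day gap → day 28); the design doc (finishes day 12). Taking the maximum gives a start of day 28, and it finishes at 28 + 8 = day 36.
Patch build waits on asset creation (finishes day 18, plus 3-day gap → day 21); internal playtest (finishes day 36). The latest of these is day 36, which is the earliest patch build can start.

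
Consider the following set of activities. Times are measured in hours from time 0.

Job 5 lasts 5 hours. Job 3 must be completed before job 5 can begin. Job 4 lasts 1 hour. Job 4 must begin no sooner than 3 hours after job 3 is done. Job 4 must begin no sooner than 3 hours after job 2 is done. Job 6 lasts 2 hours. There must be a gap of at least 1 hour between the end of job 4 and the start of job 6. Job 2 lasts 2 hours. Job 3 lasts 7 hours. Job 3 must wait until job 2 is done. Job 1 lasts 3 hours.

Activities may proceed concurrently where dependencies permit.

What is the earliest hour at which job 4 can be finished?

Job 2 has no prerequisites, so it starts at hour 0 and finishes at hour 2.
Job 3 cannot begin until job 2 (finishes hour 2). It runs from hour 2 to 2 + 7 = hour 9.
Job 4 cannot start until job 3 (finishes hour 9, plus 3-hour gap → hour 12); job 2 (finishes hour 2, plus 3-hour gap → hour 5). The controlling bound is hour 12, so job 4 finishes at 12 + 1 = hour 13.

13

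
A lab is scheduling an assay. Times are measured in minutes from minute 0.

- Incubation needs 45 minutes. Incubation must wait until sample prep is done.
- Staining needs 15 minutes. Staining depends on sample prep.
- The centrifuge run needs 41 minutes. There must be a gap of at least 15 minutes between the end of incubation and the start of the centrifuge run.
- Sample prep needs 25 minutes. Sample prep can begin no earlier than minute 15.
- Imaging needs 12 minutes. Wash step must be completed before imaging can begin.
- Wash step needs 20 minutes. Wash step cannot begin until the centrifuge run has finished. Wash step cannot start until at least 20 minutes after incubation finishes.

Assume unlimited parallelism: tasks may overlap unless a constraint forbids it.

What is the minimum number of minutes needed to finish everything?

173

After its own release at minute 15, sample prep can start at minute 15 and finishes at minute 40.
Staining waits on sample prep (finishes minute 40), so it starts at minute 40 and finishes at 40 + 15 = minute 55.
After sample prep (finishes minute 40), incubation can start at minute 40 and finishes at minute 85.
The centrifuge run waits on incubation (finishes minute 85, plus 15-minute gap → minute 100), so it starts at minute 100 and finishes at 100 + 41 = minute 141.
Wash step cannot start until the centrifuge run (finishes minute 141); incubation (finishes minute 85, plus 20-minute gap → minute 105). The controlling bound is minute 141, so wash step finishes at 141 + 20 = minute 161.
After wash step (finishes minute 161), imaging can start at minute 161 and finishes at minute 173.
All tasks are finished once the last one completes. Finish times: Sample prep at 40, Incubation at 85, The centrifuge run at 141, Wash step at 161, Staining at 55, Imaging at 173. The latest is minute 173.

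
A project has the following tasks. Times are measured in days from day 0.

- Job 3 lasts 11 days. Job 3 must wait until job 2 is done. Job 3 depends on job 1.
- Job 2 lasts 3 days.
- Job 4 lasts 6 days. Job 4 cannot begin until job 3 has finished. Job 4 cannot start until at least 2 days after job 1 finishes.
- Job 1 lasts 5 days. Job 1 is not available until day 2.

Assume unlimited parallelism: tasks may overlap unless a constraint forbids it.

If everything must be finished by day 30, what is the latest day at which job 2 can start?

10

Job 4 has no dependents, so it just needs to finish by day 30. Starting by 30 − 6 = day 24 achieves that.
Job 3 has to be done before job 4 (must start by day 24). That means finishing by day 24, i.e. starting by 24 − 11 = day 13.
Job 2 has to be done before job 3 (must start by day 13). That means finishing by day 13, i.e. starting by 13 − 3 = day 10.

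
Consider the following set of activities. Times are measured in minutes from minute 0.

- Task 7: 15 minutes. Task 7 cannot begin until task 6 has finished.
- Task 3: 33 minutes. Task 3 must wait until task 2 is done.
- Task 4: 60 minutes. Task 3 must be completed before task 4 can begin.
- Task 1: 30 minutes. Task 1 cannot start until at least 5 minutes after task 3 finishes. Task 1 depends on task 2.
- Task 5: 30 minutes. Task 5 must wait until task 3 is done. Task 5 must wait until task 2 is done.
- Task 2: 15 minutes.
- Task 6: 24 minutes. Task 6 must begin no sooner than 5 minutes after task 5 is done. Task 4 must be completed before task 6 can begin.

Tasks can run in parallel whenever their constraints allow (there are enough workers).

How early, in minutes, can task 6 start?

108

Nothing blocks task 2, so it runs from minute 0 to minute 15.
Task 3 waits on task 2 (finishes minute 15), so it starts at minute 15 and finishes at 15 + 33 = minute 48.
Task 5 has to wait for task 3 (finishes minute 48); task 2 (finishes minute 15). The latest of these is minute 48, so task 5 runs minute 48 to 48 + 30 = minute 78.
After task 3 (finishes minute 48), task 4 can start at minute 48 and finishes at minute 108.
Task 6 waits on task 5 (finishes minute 78, plus 5-minute gap → minute 83); task 4 (finishes minute 108). The latest of these is minute 108, which is the earliest task 6 can start.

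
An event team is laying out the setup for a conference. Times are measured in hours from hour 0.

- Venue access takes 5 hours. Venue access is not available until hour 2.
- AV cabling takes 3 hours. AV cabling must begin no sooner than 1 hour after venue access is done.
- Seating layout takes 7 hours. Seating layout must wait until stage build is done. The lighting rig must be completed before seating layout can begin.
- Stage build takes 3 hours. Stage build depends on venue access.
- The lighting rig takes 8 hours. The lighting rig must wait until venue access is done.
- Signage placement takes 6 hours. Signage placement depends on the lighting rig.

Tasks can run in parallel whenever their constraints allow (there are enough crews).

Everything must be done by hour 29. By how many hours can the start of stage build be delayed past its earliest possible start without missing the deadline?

After its own release at hour 2, venue access can start at hour 2 and finishes at hour 7.
After venue access (finishes hour 7), stage build can start at hour 7 and finishes at hour 10.

Working backward from the deadline:
To finish by hour 29, seating layout (duration 7) must start no later than hour 22.
Since seating layout (must start by hour 22) depends on it, stage build must finish by hour 22. Backing off its 3-hour duration gives a latest start of hour 19.
So stage build can start as early as hour 7 and as late as hour 19, giving 19 − 7 = 12 hours of slack.

12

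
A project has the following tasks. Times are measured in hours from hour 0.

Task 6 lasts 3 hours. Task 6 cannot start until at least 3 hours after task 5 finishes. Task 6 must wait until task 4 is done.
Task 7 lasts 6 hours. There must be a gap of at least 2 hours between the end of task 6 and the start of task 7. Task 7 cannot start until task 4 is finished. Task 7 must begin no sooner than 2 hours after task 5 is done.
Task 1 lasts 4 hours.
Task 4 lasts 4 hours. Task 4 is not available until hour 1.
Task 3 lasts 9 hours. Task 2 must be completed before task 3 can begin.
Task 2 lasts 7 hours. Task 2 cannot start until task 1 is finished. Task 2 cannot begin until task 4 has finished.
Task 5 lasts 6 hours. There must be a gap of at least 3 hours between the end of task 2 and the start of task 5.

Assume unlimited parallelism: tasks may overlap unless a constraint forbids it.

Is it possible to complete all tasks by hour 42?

Yes

Task 4 waits on its own release at hour 1, so it starts at hour 1 and finishes at 1 + 4 = hour 5.
Task 1 can start immediately at hour 0; it finishes at hour 4.
For task 2: task 1 (finishes hour 4); task 4 (finishes hour 5). Taking the maximum gives a start of hour 5, and it finishes at 5 + 7 = hour 12.
After task 2 (finishes hour 12, plus 3-hour gap → hour 15), task 5 can start at hour 15 and finishes at hour 21.
Task 6 cannot start until task 5 (finishes hour 21, plus 3-hour gap → hour 24); task 4 (finishes hour 5). The controlling bound is hour 24, so task 6 finishes at 24 + 3 = hour 27.
Task 7 needs all of task 6 (finishes hour 27, plus 2-hour gap → hour 29); task 4 (finishes hour 5); task 5 (finishes hour 21, plus 2-hour gap → hour 23). That puts its earliest start at hour 29; it finishes at 29 + 6 = hour 35.
Task 3 cannot begin until task 2 (finishes hour 12). It runs from hour 12 to 12 + 9 = hour 21.
Every task is finished by hour 35, which is no later than the deadline of 42, so the schedule is feasible.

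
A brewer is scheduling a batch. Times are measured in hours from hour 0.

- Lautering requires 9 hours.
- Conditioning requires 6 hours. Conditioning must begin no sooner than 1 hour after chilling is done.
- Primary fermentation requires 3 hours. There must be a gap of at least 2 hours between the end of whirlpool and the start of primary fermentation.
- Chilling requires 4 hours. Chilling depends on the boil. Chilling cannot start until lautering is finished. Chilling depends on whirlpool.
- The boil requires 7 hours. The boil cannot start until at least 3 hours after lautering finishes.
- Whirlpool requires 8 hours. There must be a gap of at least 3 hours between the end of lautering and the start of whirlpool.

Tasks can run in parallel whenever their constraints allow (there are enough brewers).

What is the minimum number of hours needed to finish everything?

Lautering can start immediately at hour 0; it finishes at hour 9.
Whirlpool cannot begin until lautering (finishes hour 9, plus 3-hour gap → hour 12). It runs from hour 12 to 12 + 8 = hour 20.
After whirlpool (finishes hour 20, plus 2-hour gap → hour 22), primary fermentation can start at hour 22 and finishes at hour 25.
The boil waits on lautering (finishes hour 9, plus 3-hour gap → hour 12), so it starts at hour 12 and finishes at 12 + 7 = hour 19.
For chilling: the boil (finishes hour 19); lautering (finishes hour 9); whirlpool (finishes hour 20). Taking the maximum gives a start of hour 20, and it finishes at 20 + 4 = hour 24.
Conditioning waits on chilling (finishes hour 24, plus 1-hour gap → hour 25), so it starts at hour 25 and finishes at 25 + 6 = hour 31.
All tasks are finished once the last one completes. Finish times: Lautering at 9, The boil at 19, Whirlpool at 20, Chilling at 24, Primary fermentation at 25, Conditioning at 31. The latest is hour 31.

31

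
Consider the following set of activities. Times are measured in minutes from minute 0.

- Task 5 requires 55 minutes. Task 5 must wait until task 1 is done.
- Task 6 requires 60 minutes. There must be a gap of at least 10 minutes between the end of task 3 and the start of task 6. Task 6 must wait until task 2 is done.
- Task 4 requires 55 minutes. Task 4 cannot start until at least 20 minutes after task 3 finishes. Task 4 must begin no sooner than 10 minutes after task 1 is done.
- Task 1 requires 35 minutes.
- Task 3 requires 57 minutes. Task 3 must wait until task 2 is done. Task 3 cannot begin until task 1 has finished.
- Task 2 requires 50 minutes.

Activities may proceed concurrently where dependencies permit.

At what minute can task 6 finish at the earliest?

177

Task 2 has no prerequisites, so it starts at minute 0 and finishes at minute 50.
Task 1 can start immediately at minute 0; it finishes at minute 35.
For task 3: task 2 (finishes minute 50); task 1 (finishes minute 35). Taking the maximum gives a start of minute 50, and it finishes at 50 + 57 = minute 107.
For task 6: task 3 (finishes minute 107, plus 10-minute gap → minute 117); task 2 (finishes minute 50). Taking the maximum gives a start of minute 117, and it finishes at 117 + 60 = minute 177.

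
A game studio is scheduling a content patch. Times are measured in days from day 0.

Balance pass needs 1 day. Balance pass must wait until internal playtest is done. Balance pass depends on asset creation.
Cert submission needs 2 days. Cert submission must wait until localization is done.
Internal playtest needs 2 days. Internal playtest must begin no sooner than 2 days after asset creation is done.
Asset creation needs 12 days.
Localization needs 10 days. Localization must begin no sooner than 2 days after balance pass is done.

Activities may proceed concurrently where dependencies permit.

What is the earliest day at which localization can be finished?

Asset creation can start immediately at day 0; it finishes at day 12.
Internal playtest cannot begin until asset creation (finishes day 12, plus 2-day gap → day 14). It runs from day 14 to 14 + 2 = day 16.
Balance pass has to wait for internal playtest (finishes day 16); asset creation (finishes day 12). The latest of these is day 16, so balance pass runs day 16 to 16 + 1 = day 17.
After balance pass (finishes day 17, plus 2-day gap → day 19), localization can start at day 19 and finishes at day 29.

29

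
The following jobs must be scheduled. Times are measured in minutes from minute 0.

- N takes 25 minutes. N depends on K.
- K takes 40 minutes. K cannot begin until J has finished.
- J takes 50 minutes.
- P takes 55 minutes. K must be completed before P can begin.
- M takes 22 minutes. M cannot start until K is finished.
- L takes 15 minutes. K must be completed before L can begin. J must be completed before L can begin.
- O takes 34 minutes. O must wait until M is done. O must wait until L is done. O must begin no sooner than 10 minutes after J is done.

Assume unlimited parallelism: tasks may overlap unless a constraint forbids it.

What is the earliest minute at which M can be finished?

J has no prerequisites, so it starts at minute 0 and finishes at minute 50.
After J (finishes minute 50), K can start at minute 50 and finishes at minute 90.
M waits on K (finishes minute 90), so it starts at minute 90 and finishes at 90 + 22 = minute 112.

112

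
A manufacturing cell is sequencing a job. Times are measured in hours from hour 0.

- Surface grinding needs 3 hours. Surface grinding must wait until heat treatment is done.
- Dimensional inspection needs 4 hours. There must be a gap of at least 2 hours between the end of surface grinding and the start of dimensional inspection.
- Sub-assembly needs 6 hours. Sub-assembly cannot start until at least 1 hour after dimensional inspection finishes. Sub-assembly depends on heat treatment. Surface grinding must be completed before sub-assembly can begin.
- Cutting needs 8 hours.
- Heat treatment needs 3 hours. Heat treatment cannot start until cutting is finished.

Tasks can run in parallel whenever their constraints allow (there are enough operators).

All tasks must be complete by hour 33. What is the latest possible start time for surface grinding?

Nothing follows sub-assembly; the deadline of hour 33 is its only limit. It must start by 33 − 6 = hour 27.
Dimensional inspection must finish before sub-assembly (must start by hour 27, minus 1-hour gap → hour 26). With a 4-hour duration, dimensional inspection must start by 26 − 4 = hour 22.
Surface grinding feeds dimensional inspection (must start by hour 22, minus 2-hour gap → hour 20); sub-assembly (must start by hour 27). Taking the minimum, surface grinding must finish by hour 20 and start by 20 − 3 = hour 17.

17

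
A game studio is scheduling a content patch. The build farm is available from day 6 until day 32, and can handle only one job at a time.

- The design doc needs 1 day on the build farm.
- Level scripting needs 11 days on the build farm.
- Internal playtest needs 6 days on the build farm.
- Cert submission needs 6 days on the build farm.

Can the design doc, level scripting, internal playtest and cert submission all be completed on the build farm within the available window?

Yes

The build farm window is 32 − 6 = 26 days.
Running back to back, the jobs need 1 + 11 + 6 + 6 = 24 days on the build farm.
Since 24 ≤ 26, they fit within the window.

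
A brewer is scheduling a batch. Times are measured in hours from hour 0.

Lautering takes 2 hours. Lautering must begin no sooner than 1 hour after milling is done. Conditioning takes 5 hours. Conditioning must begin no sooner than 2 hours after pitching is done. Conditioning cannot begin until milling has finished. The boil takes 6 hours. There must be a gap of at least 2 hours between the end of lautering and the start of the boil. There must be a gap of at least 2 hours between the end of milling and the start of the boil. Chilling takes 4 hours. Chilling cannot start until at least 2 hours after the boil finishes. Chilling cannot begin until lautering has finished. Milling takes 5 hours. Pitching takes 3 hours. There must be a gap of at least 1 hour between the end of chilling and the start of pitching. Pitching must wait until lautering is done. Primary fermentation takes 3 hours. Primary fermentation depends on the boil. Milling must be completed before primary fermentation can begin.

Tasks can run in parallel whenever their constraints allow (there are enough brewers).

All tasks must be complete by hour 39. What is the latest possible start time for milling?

6

To finish by hour 39, conditioning (duration 5) must start no later than hour 34.
Pitching has to be done before conditioning (must start by hour 34, minus 2-hour gap → hour 32). That means finishing by hour 32, i.e. starting by 32 − 3 = hour 29.
Chilling must finish before pitching (must start by hour 29, minus 1-hour gap → hour 28). With a 4-hour duration, chilling must start by 28 − 4 = hour 24.
Primary fermentation must finish by hour 39; it takes 3 hours, so it must start by 39 − 3 = hour 36.
The boil must finish in time for chilling (must start by hour 24, minus 2-hour gap → hour 22); primary fermentation (must start by hour 36). The tightest is hour 22, so the boil must start by 22 − 6 = hour 16.
Lautering has several dependents: the boil (must start by hour 16, minus 2-hour gap → hour 14); chilling (must start by hour 24); pitching (must start by hour 29). The earliest of those limits is hour 14, so lautering must start by 14 − 2 = hour 12.
Milling must finish in time for lautering (must start by hour 12, minus 1-hour gap → hour 11); the boil (must start by hour 16, minus 2-hour gap → hour 14); primary fermentation (must start by hour 36); conditioning (must start by hour 34). The tightest is hour 11, so milling must start by 11 − 5 = hour 6.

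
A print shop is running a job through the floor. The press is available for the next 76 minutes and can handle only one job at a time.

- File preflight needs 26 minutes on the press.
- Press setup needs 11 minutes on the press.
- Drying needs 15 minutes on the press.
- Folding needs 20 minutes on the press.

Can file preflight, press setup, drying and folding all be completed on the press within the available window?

Yes

Running back to back, the jobs need 26 + 11 + 15 + 20 = 72 minutes on the press.
Since 72 ≤ 76, they fit within the window.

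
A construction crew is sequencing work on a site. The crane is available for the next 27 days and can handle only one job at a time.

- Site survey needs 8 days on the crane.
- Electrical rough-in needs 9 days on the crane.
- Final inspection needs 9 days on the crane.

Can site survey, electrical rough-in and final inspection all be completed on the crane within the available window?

Running back to back, the jobs need 8 + 9 + 9 = 26 days on the crane.
Since 26 ≤ 27, they fit within the window.

Yes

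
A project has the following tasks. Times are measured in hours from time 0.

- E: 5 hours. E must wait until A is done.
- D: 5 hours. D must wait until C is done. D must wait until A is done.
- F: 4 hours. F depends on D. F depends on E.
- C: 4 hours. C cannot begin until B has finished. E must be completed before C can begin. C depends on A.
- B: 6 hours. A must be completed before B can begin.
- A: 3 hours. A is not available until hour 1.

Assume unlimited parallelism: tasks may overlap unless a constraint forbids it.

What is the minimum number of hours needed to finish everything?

After its own release at hour 1, A can start at hour 1 and finishes at hour 4.
E waits on A (finishes hour 4), so it starts at hour 4 and finishes at 4 + 5 = hour 9.
B waits on A (finishes hour 4), so it starts at hour 4 and finishes at 4 + 6 = hour 10.
For C: B (finishes hour 10); E (finishes hour 9); A (finishes hour 4). Taking the maximum gives a start of hour 10, and it finishes at 10 + 4 = hour 14.
D needs all of C (finishes hour 14); A (finishes hour 4). That puts its earliest start at hour 14; it finishes at 14 + 5 = hour 19.
F needs all of D (finishes hour 19); E (finishes hour 9). That puts its earliest start at hour 19; it finishes at 19 + 4 = hour 23.
All tasks are finished once the last one completes. Finish times: A at 4, B at 10, C at 14, D at 19, E at 9, F at 23. The latest is hour 23.

23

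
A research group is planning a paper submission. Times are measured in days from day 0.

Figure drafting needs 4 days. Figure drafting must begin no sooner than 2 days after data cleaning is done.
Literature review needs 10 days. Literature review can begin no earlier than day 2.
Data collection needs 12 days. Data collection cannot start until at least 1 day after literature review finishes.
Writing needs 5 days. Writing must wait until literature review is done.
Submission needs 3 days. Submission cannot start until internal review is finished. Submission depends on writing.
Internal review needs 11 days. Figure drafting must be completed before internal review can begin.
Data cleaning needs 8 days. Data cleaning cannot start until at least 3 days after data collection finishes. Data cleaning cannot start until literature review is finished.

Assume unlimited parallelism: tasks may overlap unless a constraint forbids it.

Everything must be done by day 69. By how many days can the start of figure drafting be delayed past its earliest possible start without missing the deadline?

Literature review cannot begin until its own release at day 2. It runs from day 2 to 2 + 10 = day 12.
After literature review (finishes day 12, plus 1-day gap → day 13), data collection can start at day 13 and finishes at day 25.
For data cleaning: data collection (finishes day 25, plus 3-day gap → day 28); literature review (finishes day 12). Taking the maximum gives a start of day 28, and it finishes at 28 + 8 = day 36.
Figure drafting waits on data cleaning (finishes day 36, plus 2-day gap → day 38), so it starts at day 38 and finishes at 38 + 4 = day 42.

Working backward from the deadline:
Submission must finish by day 69; it takes 3 days, so it must start by 69 − 3 = day 66.
Internal review feeds into submission (must start by day 66); so internal review must finish by day 66 and therefore start by day 55.
Figure drafting has to be done before internal review (must start by day 55). That means finishing by day 55, i.e. starting by 55 − 4 = day 51.
So figure drafting can start as early as day 38 and as late as day 51, giving 51 − 38 = 13 days of slack.

13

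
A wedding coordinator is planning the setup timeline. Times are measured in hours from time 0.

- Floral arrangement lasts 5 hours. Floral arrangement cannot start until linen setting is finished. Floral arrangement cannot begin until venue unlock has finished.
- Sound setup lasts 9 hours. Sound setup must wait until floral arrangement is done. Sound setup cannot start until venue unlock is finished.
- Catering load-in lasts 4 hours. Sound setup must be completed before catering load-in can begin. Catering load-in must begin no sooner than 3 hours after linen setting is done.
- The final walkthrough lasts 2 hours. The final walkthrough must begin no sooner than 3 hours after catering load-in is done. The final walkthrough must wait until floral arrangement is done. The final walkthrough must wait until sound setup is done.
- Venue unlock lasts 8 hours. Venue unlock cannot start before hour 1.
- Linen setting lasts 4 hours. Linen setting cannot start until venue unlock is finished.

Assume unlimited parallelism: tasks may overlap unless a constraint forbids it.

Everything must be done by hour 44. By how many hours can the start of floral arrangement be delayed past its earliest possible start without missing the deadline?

8

Venue unlock waits on its own release at hour 1, so it starts at hour 1 and finishes at 1 + 8 = hour 9.
Linen setting waits on venue unlock (finishes hour 9), so it starts at hour 9 and finishes at 9 + 4 = hour 13.
Floral arrangement has to wait for linen setting (finishes hour 13); venue unlock (finishes hour 9). The latest of these is hour 13, so floral arrangement runs hour 13 to 13 + 5 = hour 18.

Working backward from the deadline:
Nothing follows the final walkthrough; the deadline of hour 44 is its only limit. It must start by 44 − 2 = hour 42.
Catering load-in has to be done before the final walkthrough (must start by hour 42, minus 3-hour gap → hour 39). That means finishing by hour 39, i.e. starting by 39 − 4 = hour 35.
Sound setup feeds catering load-in (must start by hour 35); the final walkthrough (must start by hour 42). Taking the minimum, sound setup must finish by hour 35 and start by 35 − 9 = hour 26.
Floral arrangement feeds sound setup (must start by hour 26); the final walkthrough (must start by hour 42). Taking the minimum, floral arrangement must finish by hour 26 and start by 26 − 5 = hour 21.
So floral arrangement can start as early as hour 13 and as late as hour 21, giving 21 − 13 = 8 hours of slack.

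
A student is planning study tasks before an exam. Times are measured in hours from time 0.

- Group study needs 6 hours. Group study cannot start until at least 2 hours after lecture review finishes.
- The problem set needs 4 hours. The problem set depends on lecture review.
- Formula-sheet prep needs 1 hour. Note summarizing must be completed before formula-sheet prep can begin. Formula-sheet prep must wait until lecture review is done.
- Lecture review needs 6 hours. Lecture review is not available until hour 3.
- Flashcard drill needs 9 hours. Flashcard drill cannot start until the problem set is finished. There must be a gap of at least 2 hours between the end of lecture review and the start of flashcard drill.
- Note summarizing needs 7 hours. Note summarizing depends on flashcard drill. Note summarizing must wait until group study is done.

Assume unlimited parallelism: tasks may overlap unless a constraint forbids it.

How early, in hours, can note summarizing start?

22

After its own release at hour 3, lecture review can start at hour 3 and finishes at hour 9.
After lecture review (finishes hour 9, plus 2-hour gap → hour 11), group study can start at hour 11 and finishes at hour 17.
The problem set cannot begin until lecture review (finishes hour 9). It runs from hour 9 to 9 + 4 = hour 13.
For flashcard drill: the problem set (finishes hour 13); lecture review (finishes hour 9, plus 2-hour gap → hour 11). Taking the maximum gives a start of hour 13, and it finishes at 13 + 9 = hour 22.
Note summarizing waits on flashcard drill (finishes hour 22); group study (finishes hour 17). The latest of these is hour 22, which is the earliest note summarizing can start.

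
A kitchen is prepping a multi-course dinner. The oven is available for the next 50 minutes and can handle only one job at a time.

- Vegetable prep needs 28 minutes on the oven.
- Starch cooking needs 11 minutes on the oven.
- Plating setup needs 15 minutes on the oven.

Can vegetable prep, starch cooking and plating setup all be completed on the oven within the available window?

Running back to back, the jobs need 28 + 11 + 15 = 54 minutes on the oven.
Since 54 > 50, they cannot all fit.

No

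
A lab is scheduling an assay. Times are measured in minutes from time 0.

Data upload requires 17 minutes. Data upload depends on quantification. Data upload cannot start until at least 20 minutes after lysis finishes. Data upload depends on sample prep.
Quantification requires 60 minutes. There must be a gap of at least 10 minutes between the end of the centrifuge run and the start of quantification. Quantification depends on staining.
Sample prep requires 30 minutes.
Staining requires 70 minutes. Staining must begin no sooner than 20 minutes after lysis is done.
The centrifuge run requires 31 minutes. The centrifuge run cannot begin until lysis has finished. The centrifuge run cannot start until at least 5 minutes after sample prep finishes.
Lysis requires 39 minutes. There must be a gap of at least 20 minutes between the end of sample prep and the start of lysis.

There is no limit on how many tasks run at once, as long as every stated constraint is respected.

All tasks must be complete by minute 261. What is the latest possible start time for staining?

114

Nothing follows data upload; the deadline of minute 261 is its only limit. It must start by 261 − 17 = minute 244.
Quantification feeds into data upload (must start by minute 244); so quantification must finish by minute 244 and therefore start by minute 184.
Staining feeds into quantification (must start by minute 184); so staining must finish by minute 184 and therefore start by minute 114.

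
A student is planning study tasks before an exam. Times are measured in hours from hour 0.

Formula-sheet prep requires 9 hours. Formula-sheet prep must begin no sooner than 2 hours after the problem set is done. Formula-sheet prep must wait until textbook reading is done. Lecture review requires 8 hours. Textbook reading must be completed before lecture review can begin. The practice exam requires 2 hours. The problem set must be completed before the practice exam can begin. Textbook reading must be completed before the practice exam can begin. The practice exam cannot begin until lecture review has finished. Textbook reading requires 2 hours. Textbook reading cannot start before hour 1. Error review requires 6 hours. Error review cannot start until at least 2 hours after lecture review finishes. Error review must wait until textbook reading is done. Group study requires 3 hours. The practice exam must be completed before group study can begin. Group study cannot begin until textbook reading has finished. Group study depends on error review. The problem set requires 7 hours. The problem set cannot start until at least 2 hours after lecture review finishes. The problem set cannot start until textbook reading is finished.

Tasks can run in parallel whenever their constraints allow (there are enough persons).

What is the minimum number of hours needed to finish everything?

Textbook reading cannot begin until its own release at hour 1. It runs from hour 1 to 1 + 2 = hour 3.
After textbook reading (finishes hour 3), lecture review can start at hour 3 and finishes at hour 11.
Error review cannot start until lecture review (finishes hour 11, plus 2-hour gap → hour 13); textbook reading (finishes hour 3). The controlling bound is hour 13, so error review finishes at 13 + 6 = hour 19.
The problem set has to wait for lecture review (finishes hour 11, plus 2-hour gap → hour 13); textbook reading (finishes hour 3). The latest of these is hour 13, so the problem set runs hour 13 to 13 + 7 = hour 20.
For formula-sheet prep: the problem set (finishes hour 20, plus 2-hour gap → hour 22); textbook reading (finishes hour 3). Taking the maximum gives a start of hour 22, and it finishes at 22 + 9 = hour 31.
The practice exam needs all of the problem set (finishes hour 20); textbook reading (finishes hour 3); lecture review (finishes hour 11). That puts its earliest start at hour 20; it finishes at 20 + 2 = hour 22.
Group study needs all of the practice exam (finishes hour 22); textbook reading (finishes hour 3); error review (finishes hour 19). That puts its earliest start at hour 22; it finishes at 22 + 3 = hour 25.
All tasks are finished once the last one completes. Finish times: Textbook reading at 3, Lecture review at 11, The problem set at 20, The practice exam at 22, Error review at 19, Group study at 25, Formula-sheet prep at 31. The latest is hour 31.

31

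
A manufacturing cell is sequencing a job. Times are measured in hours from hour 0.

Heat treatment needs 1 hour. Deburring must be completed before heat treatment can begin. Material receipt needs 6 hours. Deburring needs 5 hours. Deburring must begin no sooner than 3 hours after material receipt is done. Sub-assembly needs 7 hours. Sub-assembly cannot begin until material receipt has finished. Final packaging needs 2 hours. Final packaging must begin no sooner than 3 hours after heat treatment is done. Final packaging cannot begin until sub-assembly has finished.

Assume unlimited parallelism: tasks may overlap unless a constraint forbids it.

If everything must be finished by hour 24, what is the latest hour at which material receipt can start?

4

Final packaging must finish by hour 24; it takes 2 hours, so it must start by 24 − 2 = hour 22.
Heat treatment must finish before final packaging (must start by hour 22, minus 3-hour gap → hour 19). With a 1-hour duration, heat treatment must start by 19 − 1 = hour 18.
Deburring must finish before heat treatment (must start by hour 18). With a 5-hour duration, deburring must start by 18 − 5 = hour 13.
Since final packaging (must start by hour 22) depends on it, sub-assembly must finish by hour 22. Backing off its 7-hour duration gives a latest start of hour 15.
Material receipt feeds deburring (must start by hour 13, minus 3-hour gap → hour 10); sub-assembly (must start by hour 15). Taking the minimum, material receipt must finish by hour 10 and start by 10 − 6 = hour 4.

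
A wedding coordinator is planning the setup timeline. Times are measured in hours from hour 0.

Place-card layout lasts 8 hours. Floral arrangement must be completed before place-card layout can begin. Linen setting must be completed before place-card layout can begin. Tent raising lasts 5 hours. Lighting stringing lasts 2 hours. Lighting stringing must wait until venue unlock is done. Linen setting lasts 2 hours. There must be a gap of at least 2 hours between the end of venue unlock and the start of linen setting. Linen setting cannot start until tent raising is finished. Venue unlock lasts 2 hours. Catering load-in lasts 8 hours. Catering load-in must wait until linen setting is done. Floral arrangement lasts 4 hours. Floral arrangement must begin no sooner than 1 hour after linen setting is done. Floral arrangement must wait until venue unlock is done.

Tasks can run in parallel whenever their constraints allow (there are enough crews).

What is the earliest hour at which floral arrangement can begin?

8

Tent raising has no prerequisites, so it starts at hour 0 and finishes at hour 5.
Nothing blocks venue unlock, so it runs from hour 0 to hour 2.
Linen setting has to wait for venue unlock (finishes hour 2, plus 2-hour gap → hour 4); tent raising (finishes hour 5). The latest of these is hour 5, so linen setting runs hour 5 to 5 + 2 = hour 7.
Floral arrangement waits on linen setting (finishes hour 7, plus 1-hour gap → hour 8); venue unlock (finishes hour 2). The latest of these is hour 8, which is the earliest floral arrangement can start.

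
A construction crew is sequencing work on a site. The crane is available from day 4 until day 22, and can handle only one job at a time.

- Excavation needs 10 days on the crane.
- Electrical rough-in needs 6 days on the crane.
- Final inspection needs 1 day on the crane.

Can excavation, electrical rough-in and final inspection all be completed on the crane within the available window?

Yes

The crane window is 22 − 4 = 18 days.
Running back to back, the jobs need 10 + 6 + 1 = 17 days on the crane.
Since 17 ≤ 18, they fit within the window.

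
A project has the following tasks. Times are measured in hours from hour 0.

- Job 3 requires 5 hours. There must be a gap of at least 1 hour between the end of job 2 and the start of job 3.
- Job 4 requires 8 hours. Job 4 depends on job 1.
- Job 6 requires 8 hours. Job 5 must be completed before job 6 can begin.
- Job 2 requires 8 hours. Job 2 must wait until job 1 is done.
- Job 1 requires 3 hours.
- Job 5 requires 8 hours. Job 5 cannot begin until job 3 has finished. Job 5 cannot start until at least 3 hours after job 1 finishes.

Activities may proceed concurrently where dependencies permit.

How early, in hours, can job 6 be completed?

Nothing blocks job 1, so it runs from hour 0 to hour 3.
After job 1 (finishes hour 3), job 2 can start at hour 3 and finishes at hour 11.
Job 3 cannot begin until job 2 (finishes hour 11, plus 1-hour gap → hour 12). It runs from hour 12 to 12 + 5 = hour 17.
For job 5: job 3 (finishes hour 17); job 1 (finishes hour 3, plus 3-hour gap → hour 6). Taking the maximum gives a start of hour 17, and it finishes at 17 + 8 = hour 25.
Job 6 cannot begin until job 5 (finishes hour 25). It runs from hour 25 to 25 + 8 = hour 33.

33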